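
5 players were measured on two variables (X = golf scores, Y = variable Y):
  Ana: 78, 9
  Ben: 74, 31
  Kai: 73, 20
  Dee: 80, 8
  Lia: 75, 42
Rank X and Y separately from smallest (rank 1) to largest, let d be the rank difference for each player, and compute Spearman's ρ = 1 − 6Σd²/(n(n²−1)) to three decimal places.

-0.600

Ranks of variable 1: 4, 2, 1, 5, 3
Ranks of variable 2: 2, 4, 3, 1, 5
d = r₁ − r₂: 2, -2, -2, 4, -2
d²: 4, 4, 4, 16, 4; Σd² = 32
ρ = 1 − 6·32/(5·24) = 1 − 192/120 = -0.600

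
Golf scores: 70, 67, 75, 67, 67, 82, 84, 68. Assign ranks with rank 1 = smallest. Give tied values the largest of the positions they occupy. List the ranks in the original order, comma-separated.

Sorted (ascending): 67, 67, 67, 68, 70, 75, 82, 84
The 3 values of 67 occupy positions 1–3 → each gets rank 3.

5, 3, 6, 3, 3, 7, 8, 4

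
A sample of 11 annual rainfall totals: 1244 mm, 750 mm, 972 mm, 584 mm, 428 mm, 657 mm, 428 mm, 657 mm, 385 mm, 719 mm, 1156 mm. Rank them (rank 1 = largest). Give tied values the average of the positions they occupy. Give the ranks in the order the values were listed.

1, 4, 3, 8, 9.5, 6.5, 9.5, 6.5, 11, 5, 2

Sorted (descending): 1244, 1156, 972, 750, 719, 657, 657, 584, 428, 428, 385
The 2 values of 657 occupy positions 6–7 → average rank (6+7)/2 = 6.5.
The 2 values of 428 occupy positions 9–10 → average rank (9+10)/2 = 9.5.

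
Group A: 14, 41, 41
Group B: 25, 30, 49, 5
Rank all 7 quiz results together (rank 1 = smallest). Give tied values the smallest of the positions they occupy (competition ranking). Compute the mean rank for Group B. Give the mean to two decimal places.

3.75

Sorted (ascending): 5, 14, 25, 30, 41, 41, 49
The 2 values of 41 occupy positions 5–6 → each gets rank 5.
Group B values → pooled ranks: 25→3, 30→4, 49→7, 5→1
Mean rank = (3 + 4 + 7 + 1) / 4 = 3.75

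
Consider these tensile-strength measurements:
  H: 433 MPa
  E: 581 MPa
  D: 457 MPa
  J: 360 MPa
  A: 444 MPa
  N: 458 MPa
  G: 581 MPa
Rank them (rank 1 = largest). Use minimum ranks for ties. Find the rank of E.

1

Sorted (descending): 581, 581, 458, 457, 444, 433, 360
The 2 values of 581 occupy positions 1–2 → each gets rank 1.
E has value 581 MPa → rank 1.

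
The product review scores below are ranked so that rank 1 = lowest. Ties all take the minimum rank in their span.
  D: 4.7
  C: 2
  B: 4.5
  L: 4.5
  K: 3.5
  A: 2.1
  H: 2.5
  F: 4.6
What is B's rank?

Sorted (ascending): 2, 2.1, 2.5, 3.5, 4.5, 4.5, 4.6, 4.7
The 2 values of 4.5 occupy positions 5–6 → each gets rank 5.
B has value 4.5 → rank 5.

5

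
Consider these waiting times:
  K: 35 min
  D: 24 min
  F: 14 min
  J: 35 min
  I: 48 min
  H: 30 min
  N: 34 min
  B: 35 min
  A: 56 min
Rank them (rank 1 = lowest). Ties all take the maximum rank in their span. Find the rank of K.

Sorted (ascending): 14, 24, 30, 34, 35, 35, 35, 48, 56
The 3 values of 35 occupy positions 5–7 → each gets rank 7.
K has value 35 min → rank 7.

7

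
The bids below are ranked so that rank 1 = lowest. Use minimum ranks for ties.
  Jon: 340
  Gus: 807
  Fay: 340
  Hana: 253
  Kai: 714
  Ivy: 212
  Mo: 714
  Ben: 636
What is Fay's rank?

Sorted (ascending): 212, 253, 340, 340, 636, 714, 714, 807
The 2 values of 340 occupy positions 3–4 → each gets rank 3.
The 2 values of 714 occupy positions 6–7 → each gets rank 6.
Fay has value 340 → rank 3.

3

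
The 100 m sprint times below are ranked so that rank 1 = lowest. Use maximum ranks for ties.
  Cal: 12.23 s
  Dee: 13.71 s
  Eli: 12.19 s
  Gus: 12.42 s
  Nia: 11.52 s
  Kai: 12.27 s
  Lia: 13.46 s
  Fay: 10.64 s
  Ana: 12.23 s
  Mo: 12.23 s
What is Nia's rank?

Sorted (ascending): 10.64, 11.52, 12.19, 12.23, 12.23, 12.23, 12.27, 12.42, 13.46, 13.71
The 3 values of 12.23 occupy positions 4–6 → each gets rank 6.
Nia has value 11.52 s → rank 2.

2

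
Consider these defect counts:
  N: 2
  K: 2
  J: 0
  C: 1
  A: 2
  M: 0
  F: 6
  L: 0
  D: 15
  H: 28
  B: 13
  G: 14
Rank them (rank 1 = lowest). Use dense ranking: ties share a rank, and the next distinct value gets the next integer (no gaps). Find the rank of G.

Sorted (ascending): 0, 0, 0, 1, 2, 2, 2, 6, 13, 14, 15, 28
The 3 values of 0 share dense rank 1.
The 3 values of 2 share dense rank 3.
Remaining distinct values take the next consecutive integers.
G has value 14 → rank 6.

6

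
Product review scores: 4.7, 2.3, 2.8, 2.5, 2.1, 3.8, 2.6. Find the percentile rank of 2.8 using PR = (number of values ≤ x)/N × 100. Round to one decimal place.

N = 7.
Strictly below 2.8: 4. Equal to 2.8: 1.
PR = 5/7 × 100 = 71.4

71.4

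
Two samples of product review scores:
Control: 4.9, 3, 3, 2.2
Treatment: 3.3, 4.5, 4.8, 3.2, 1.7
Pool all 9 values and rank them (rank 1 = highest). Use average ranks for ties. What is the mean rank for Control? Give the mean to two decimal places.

Sorted (descending): 4.9, 4.8, 4.5, 3.3, 3.2, 3, 3, 2.2, 1.7
The 2 values of 3 occupy positions 6–7 → average rank (6+7)/2 = 6.5.
Control values → pooled ranks: 4.9→1, 3→6.5, 3→6.5, 2.2→8
Mean rank = (1 + 6.5 + 6.5 + 8) / 4 = 5.50

5.50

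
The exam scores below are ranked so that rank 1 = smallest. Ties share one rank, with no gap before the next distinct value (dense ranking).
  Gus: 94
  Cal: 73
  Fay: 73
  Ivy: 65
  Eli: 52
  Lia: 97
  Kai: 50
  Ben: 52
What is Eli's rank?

2

Sorted (ascending): 50, 52, 52, 65, 73, 73, 94, 97
The 2 values of 52 share dense rank 2.
The 2 values of 73 share dense rank 4.
Remaining distinct values take the next consecutive integers.
Eli has value 52 → rank 2.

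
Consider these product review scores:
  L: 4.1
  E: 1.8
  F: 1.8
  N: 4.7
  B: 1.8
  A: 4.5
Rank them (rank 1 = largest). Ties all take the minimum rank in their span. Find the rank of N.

Sorted (descending): 4.7, 4.5, 4.1, 1.8, 1.8, 1.8
The 3 values of 1.8 occupy positions 4–6 → each gets rank 4.
N has value 4.7 → rank 1.

1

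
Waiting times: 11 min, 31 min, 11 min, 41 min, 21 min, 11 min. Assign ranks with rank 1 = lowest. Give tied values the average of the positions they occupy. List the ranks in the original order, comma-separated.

2, 5, 2, 6, 4, 2

Sorted (ascending): 11, 11, 11, 21, 31, 41
The 3 values of 11 occupy positions 1–3 → average rank 2.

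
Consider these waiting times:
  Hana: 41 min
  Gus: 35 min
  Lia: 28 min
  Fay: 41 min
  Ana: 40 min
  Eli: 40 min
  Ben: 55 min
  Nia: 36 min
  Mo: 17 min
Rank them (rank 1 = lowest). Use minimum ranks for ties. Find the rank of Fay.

Sorted (ascending): 17, 28, 35, 36, 40, 40, 41, 41, 55
The 2 values of 40 occupy positions 5–6 → each gets rank 5.
The 2 values of 41 occupy positions 7–8 → each gets rank 7.
Fay has value 41 min → rank 7.

7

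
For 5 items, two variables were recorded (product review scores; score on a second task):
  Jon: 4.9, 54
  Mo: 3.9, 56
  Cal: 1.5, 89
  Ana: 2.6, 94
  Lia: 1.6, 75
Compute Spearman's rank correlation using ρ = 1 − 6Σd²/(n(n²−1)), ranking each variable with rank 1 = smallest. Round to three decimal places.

Ranks of variable 1: 5, 4, 1, 3, 2
Ranks of variable 2: 1, 2, 4, 5, 3
d = r₁ − r₂: 4, 2, -3, -2, -1
d²: 16, 4, 9, 4, 1; Σd² = 34
ρ = 1 − 6·34/(5·24) = 1 − 204/120 = -0.700

-0.700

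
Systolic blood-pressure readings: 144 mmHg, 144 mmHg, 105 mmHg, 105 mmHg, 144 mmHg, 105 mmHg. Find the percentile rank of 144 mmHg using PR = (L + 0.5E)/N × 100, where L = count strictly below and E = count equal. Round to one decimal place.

75.0

N = 6.
Strictly below 144: 3. Equal to 144: 3.
PR = (3 + 0.5·3)/6 × 100 = 75.0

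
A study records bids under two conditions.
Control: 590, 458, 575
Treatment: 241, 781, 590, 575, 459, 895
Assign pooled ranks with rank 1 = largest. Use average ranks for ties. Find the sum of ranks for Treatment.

28

Sorted (descending): 895, 781, 590, 590, 575, 575, 459, 458, 241
The 2 values of 590 occupy positions 3–4 → average rank (3+4)/2 = 3.5.
The 2 values of 575 occupy positions 5–6 → average rank (5+6)/2 = 5.5.
Treatment values → pooled ranks: 241→9, 781→2, 590→3.5, 575→5.5, 459→7, 895→1
Rank sum = 9 + 2 + 3.5 + 5.5 + 7 + 1 = 28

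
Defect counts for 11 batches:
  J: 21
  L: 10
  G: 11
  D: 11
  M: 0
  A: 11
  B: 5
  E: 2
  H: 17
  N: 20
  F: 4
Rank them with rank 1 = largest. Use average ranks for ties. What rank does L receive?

7

Sorted (descending): 21, 20, 17, 11, 11, 11, 10, 5, 4, 2, 0
The 3 values of 11 occupy positions 4–6 → average rank 5.
L has value 10 → rank 7.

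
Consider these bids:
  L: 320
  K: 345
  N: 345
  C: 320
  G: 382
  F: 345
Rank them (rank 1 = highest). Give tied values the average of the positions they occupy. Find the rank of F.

Sorted (descending): 382, 345, 345, 345, 320, 320
The 3 values of 345 occupy positions 2–4 → average rank 3.
The 2 values of 320 occupy positions 5–6 → average rank (5+6)/2 = 5.5.
F has value 345 → rank 3.

3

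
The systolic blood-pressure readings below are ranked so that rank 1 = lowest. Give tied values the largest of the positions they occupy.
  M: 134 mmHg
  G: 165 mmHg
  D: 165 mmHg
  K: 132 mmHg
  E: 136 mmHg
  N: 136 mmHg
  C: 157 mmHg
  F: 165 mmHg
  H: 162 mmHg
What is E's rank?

4

Sorted (ascending): 132, 134, 136, 136, 157, 162, 165, 165, 165
The 2 values of 136 occupy positions 3–4 → each gets rank 4.
The 3 values of 165 occupy positions 7–9 → each gets rank 9.
E has value 136 mmHg → rank 4.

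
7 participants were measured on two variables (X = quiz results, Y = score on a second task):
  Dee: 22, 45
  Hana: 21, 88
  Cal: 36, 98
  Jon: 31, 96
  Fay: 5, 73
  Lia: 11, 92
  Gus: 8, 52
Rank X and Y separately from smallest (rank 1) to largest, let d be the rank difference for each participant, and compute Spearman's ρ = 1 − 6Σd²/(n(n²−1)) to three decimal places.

Ranks of variable 1: 5, 4, 7, 6, 1, 3, 2
Ranks of variable 2: 1, 4, 7, 6, 3, 5, 2
d = r₁ − r₂: 4, 0, 0, 0, -2, -2, 0
d²: 16, 0, 0, 0, 4, 4, 0; Σd² = 24
ρ = 1 − 6·24/(7·48) = 1 − 144/336 = 0.571

0.571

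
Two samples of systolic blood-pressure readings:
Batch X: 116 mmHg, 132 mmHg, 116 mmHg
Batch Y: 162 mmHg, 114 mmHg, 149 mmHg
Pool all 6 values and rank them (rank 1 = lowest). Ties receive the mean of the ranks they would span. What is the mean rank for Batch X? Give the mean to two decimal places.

Sorted (ascending): 114, 116, 116, 132, 149, 162
The 2 values of 116 occupy positions 2–3 → average rank (2+3)/2 = 2.5.
Batch X values → pooled ranks: 116→2.5, 132→4, 116→2.5
Mean rank = (2.5 + 4 + 2.5) / 3 = 3.00

3.00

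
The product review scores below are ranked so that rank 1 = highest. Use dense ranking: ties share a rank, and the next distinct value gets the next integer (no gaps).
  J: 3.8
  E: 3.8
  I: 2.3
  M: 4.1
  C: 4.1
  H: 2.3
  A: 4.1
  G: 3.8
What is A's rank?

Sorted (descending): 4.1, 4.1, 4.1, 3.8, 3.8, 3.8, 2.3, 2.3
The 3 values of 4.1 share dense rank 1.
The 3 values of 3.8 share dense rank 2.
The 2 values of 2.3 share dense rank 3.
A has value 4.1 → rank 1.

1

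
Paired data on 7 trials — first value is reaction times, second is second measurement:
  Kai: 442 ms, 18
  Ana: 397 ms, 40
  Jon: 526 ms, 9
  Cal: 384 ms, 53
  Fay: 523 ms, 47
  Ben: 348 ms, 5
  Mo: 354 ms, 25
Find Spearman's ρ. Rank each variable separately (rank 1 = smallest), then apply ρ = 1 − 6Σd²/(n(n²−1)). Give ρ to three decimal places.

Ranks of variable 1: 5, 4, 7, 3, 6, 1, 2
Ranks of variable 2: 3, 5, 2, 7, 6, 1, 4
d = r₁ − r₂: 2, -1, 5, -4, 0, 0, -2
d²: 4, 1, 25, 16, 0, 0, 4; Σd² = 50
ρ = 1 − 6·50/(7·48) = 1 − 300/336 = 0.107

0.107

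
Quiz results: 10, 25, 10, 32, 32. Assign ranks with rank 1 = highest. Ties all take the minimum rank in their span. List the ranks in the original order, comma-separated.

Sorted (descending): 32, 32, 25, 10, 10
The 2 values of 32 occupy positions 1–2 → each gets rank 1.
The 2 values of 10 occupy positions 4–5 → each gets rank 4.

4, 3, 4, 1, 1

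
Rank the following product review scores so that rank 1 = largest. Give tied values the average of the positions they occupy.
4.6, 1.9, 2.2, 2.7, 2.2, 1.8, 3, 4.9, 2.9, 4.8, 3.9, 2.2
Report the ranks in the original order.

3, 11, 9, 7, 9, 12, 5, 1, 6, 2, 4, 9

Sorted (descending): 4.9, 4.8, 4.6, 3.9, 3, 2.9, 2.7, 2.2, 2.2, 2.2, 1.9, 1.8
The 3 values of 2.2 occupy positions 8–10 → average rank 9.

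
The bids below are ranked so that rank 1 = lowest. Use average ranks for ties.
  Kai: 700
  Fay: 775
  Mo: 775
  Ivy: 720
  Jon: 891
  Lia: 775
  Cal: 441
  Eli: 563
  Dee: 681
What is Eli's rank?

2

Sorted (ascending): 441, 563, 681, 700, 720, 775, 775, 775, 891
The 3 values of 775 occupy positions 6–8 → average rank 7.
Eli has value 563 → rank 2.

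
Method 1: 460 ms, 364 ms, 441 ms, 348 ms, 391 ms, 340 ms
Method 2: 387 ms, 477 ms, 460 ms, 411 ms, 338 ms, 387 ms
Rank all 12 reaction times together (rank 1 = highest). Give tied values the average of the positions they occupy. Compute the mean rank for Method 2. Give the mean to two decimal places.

Sorted (descending): 477, 460, 460, 441, 411, 391, 387, 387, 364, 348, 340, 338
The 2 values of 460 occupy positions 2–3 → average rank (2+3)/2 = 2.5.
The 2 values of 387 occupy positions 7–8 → average rank (7+8)/2 = 7.5.
Method 2 values → pooled ranks: 387→7.5, 477→1, 460→2.5, 411→5, 338→12, 387→7.5
Mean rank = (7.5 + 1 + 2.5 + 5 + 12 + 7.5) / 6 = 5.92

5.92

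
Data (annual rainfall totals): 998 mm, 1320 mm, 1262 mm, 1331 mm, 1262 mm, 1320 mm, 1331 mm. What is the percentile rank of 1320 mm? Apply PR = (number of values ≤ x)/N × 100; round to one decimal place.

N = 7.
Strictly below 1320: 3. Equal to 1320: 2.
PR = 5/7 × 100 = 71.4

71.4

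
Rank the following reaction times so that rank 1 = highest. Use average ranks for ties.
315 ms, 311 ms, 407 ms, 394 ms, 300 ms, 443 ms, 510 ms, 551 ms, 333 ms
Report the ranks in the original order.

7, 8, 4, 5, 9, 3, 2, 1, 6

Sorted (descending): 551, 510, 443, 407, 394, 333, 315, 311, 300
No ties — each value takes its position as its rank.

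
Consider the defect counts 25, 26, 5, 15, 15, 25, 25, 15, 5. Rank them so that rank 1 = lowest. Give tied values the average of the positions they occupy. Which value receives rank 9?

26

Sorted (ascending): 5, 5, 15, 15, 15, 25, 25, 25, 26
The 2 values of 5 occupy positions 1–2 → average rank (1+2)/2 = 1.5.
The 3 values of 15 occupy positions 3–5 → average rank 4.
The 3 values of 25 occupy positions 6–8 → average rank 7.
Rank 9 → value 26.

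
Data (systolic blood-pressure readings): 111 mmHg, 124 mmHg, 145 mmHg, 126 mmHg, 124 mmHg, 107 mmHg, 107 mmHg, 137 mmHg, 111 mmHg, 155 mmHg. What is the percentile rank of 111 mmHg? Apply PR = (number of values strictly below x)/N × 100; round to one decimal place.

N = 10.
Strictly below 111: 2. Equal to 111: 2.
PR = 2/10 × 100 = 20.0

20.0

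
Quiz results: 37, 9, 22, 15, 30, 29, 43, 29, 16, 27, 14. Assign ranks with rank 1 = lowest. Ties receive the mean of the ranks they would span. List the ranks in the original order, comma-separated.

Sorted (ascending): 9, 14, 15, 16, 22, 27, 29, 29, 30, 37, 43
The 2 values of 29 occupy positions 7–8 → average rank (7+8)/2 = 7.5.

10, 1, 5, 3, 9, 7.5, 11, 7.5, 4, 6, 2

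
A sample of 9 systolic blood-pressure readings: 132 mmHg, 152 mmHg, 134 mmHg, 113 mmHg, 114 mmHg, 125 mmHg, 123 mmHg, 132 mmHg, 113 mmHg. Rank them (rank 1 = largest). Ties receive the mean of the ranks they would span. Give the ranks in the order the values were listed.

Sorted (descending): 152, 134, 132, 132, 125, 123, 114, 113, 113
The 2 values of 132 occupy positions 3–4 → average rank (3+4)/2 = 3.5.
The 2 values of 113 occupy positions 8–9 → average rank (8+9)/2 = 8.5.

3.5, 1, 2, 8.5, 7, 5, 6, 3.5, 8.5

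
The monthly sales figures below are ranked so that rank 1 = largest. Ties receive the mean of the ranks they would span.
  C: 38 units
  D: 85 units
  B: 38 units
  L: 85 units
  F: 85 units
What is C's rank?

Sorted (descending): 85, 85, 85, 38, 38
The 3 values of 85 occupy positions 1–3 → average rank 2.
The 2 values of 38 occupy positions 4–5 → average rank (4+5)/2 = 4.5.
C has value 38 units → rank 4.5.

4.5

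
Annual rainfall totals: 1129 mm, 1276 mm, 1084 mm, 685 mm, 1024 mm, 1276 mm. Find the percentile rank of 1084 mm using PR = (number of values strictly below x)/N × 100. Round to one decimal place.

33.3

N = 6.
Strictly below 1084: 2. Equal to 1084: 1.
PR = 2/6 × 100 = 33.3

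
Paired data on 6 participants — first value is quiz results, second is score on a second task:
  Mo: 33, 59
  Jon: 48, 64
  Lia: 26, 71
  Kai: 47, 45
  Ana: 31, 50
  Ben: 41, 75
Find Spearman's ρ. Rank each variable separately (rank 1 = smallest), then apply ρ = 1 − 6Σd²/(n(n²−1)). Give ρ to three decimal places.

-0.143

Ranks of variable 1: 3, 6, 1, 5, 2, 4
Ranks of variable 2: 3, 4, 5, 1, 2, 6
d = r₁ − r₂: 0, 2, -4, 4, 0, -2
d²: 0, 4, 16, 16, 0, 4; Σd² = 40
ρ = 1 − 6·40/(6·35) = 1 − 240/210 = -0.143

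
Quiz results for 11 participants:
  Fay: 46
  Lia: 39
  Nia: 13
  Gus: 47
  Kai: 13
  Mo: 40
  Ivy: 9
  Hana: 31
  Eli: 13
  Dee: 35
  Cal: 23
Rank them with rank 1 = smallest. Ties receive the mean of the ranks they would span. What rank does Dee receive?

7

Sorted (ascending): 9, 13, 13, 13, 23, 31, 35, 39, 40, 46, 47
The 3 values of 13 occupy positions 2–4 → average rank 3.
Dee has value 35 → rank 7.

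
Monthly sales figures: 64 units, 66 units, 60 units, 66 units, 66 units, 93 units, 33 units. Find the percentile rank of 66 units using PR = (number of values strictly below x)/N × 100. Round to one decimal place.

N = 7.
Strictly below 66: 3. Equal to 66: 3.
PR = 3/7 × 100 = 42.9

42.9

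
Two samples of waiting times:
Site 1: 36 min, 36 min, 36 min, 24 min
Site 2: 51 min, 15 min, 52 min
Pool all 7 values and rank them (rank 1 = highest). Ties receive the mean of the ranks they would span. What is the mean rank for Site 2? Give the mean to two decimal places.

Sorted (descending): 52, 51, 36, 36, 36, 24, 15
The 3 values of 36 occupy positions 3–5 → average rank 4.
Site 2 values → pooled ranks: 51→2, 15→7, 52→1
Mean rank = (2 + 7 + 1) / 3 = 3.33

3.33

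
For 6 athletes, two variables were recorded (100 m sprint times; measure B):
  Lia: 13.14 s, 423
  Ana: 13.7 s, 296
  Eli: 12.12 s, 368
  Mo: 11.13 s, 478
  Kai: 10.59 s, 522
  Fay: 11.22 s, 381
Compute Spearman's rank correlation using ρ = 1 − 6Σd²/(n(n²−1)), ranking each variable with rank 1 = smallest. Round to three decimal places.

-0.829

Ranks of variable 1: 5, 6, 4, 2, 1, 3
Ranks of variable 2: 4, 1, 2, 5, 6, 3
d = r₁ − r₂: 1, 5, 2, -3, -5, 0
d²: 1, 25, 4, 9, 25, 0; Σd² = 64
ρ = 1 − 6·64/(6·35) = 1 − 384/210 = -0.829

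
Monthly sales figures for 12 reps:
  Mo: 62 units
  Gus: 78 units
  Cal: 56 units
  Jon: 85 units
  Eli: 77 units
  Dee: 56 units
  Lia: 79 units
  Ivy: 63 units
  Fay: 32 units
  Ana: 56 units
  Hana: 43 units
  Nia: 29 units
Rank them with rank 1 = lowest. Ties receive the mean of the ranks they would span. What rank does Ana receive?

Sorted (ascending): 29, 32, 43, 56, 56, 56, 62, 63, 77, 78, 79, 85
The 3 values of 56 occupy positions 4–6 → average rank 5.
Ana has value 56 units → rank 5.

5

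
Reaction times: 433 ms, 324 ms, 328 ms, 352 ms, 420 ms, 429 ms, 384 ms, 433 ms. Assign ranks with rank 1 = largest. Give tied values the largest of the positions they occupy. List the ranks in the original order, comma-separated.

Sorted (descending): 433, 433, 429, 420, 384, 352, 328, 324
The 2 values of 433 occupy positions 1–2 → each gets rank 2.

2, 8, 7, 6, 4, 3, 5, 2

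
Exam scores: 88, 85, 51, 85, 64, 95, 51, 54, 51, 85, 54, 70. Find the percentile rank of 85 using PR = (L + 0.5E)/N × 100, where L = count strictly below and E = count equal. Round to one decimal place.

N = 12.
Strictly below 85: 7. Equal to 85: 3.
PR = (7 + 0.5·3)/12 × 100 = 70.8

70.8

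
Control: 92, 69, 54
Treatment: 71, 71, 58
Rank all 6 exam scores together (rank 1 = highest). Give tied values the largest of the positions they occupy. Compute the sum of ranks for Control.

11

Sorted (descending): 92, 71, 71, 69, 58, 54
The 2 values of 71 occupy positions 2–3 → each gets rank 3.
Control values → pooled ranks: 92→1, 69→4, 54→6
Rank sum = 1 + 4 + 6 = 11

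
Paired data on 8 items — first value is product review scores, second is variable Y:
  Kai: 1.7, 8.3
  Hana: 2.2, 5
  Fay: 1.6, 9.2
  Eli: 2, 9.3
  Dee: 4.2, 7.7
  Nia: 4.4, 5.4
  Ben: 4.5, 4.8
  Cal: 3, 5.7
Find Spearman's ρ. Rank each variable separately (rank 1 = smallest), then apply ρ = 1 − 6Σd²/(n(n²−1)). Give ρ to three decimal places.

-0.762

Ranks of variable 1: 2, 4, 1, 3, 6, 7, 8, 5
Ranks of variable 2: 6, 2, 7, 8, 5, 3, 1, 4
d = r₁ − r₂: -4, 2, -6, -5, 1, 4, 7, 1
d²: 16, 4, 36, 25, 1, 16, 49, 1; Σd² = 148
ρ = 1 − 6·148/(8·63) = 1 − 888/504 = -0.762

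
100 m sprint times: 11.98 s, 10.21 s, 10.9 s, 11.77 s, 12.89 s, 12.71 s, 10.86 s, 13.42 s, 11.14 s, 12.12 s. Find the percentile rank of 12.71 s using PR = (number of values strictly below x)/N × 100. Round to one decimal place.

70.0

N = 10.
Strictly below 12.71: 7. Equal to 12.71: 1.
PR = 7/10 × 100 = 70.0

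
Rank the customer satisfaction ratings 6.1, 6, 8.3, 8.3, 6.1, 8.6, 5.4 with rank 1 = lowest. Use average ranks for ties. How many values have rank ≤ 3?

2

Sorted (ascending): 5.4, 6, 6.1, 6.1, 8.3, 8.3, 8.6
The 2 values of 6.1 occupy positions 3–4 → average rank (3+4)/2 = 3.5.
The 2 values of 8.3 occupy positions 5–6 → average rank (5+6)/2 = 5.5.
Ranks ≤ 3: {1, 2} → 2 values.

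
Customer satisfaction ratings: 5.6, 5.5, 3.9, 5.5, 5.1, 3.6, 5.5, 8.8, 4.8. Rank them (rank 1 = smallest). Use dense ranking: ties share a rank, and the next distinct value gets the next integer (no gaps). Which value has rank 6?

Sorted (ascending): 3.6, 3.9, 4.8, 5.1, 5.5, 5.5, 5.5, 5.6, 8.8
The 3 values of 5.5 share dense rank 5.
Remaining distinct values take the next consecutive integers.
Rank 6 → value 5.6.

5.6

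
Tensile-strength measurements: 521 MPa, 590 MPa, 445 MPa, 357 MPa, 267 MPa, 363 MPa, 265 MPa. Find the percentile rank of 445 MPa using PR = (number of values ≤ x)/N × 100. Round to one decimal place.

71.4

N = 7.
Strictly below 445: 4. Equal to 445: 1.
PR = 5/7 × 100 = 71.4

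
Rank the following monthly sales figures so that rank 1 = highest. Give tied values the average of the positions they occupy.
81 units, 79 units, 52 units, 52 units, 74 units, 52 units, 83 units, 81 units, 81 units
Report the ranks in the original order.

Sorted (descending): 83, 81, 81, 81, 79, 74, 52, 52, 52
The 3 values of 81 occupy positions 2–4 → average rank 3.
The 3 values of 52 occupy positions 7–9 → average rank 8.

3, 5, 8, 8, 6, 8, 1, 3, 3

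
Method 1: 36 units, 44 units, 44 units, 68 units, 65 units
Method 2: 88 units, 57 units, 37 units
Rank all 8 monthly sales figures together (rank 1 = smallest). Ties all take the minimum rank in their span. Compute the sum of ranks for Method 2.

Sorted (ascending): 36, 37, 44, 44, 57, 65, 68, 88
The 2 values of 44 occupy positions 3–4 → each gets rank 3.
Method 2 values → pooled ranks: 88→8, 57→5, 37→2
Rank sum = 8 + 5 + 2 = 15

15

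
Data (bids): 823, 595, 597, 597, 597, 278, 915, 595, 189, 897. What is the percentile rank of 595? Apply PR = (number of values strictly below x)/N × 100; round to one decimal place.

N = 10.
Strictly below 595: 2. Equal to 595: 2.
PR = 2/10 × 100 = 20.0

20.0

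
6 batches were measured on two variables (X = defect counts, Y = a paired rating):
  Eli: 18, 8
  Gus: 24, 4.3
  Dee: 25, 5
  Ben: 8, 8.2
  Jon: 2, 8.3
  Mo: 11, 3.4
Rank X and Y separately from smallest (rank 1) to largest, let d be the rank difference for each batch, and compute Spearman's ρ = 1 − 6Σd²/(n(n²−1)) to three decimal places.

-0.600

Ranks of variable 1: 4, 5, 6, 2, 1, 3
Ranks of variable 2: 4, 2, 3, 5, 6, 1
d = r₁ − r₂: 0, 3, 3, -3, -5, 2
d²: 0, 9, 9, 9, 25, 4; Σd² = 56
ρ = 1 − 6·56/(6·35) = 1 − 336/210 = -0.600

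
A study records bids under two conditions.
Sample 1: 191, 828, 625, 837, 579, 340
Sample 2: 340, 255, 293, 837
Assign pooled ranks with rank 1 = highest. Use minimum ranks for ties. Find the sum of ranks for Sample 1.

29

Sorted (descending): 837, 837, 828, 625, 579, 340, 340, 293, 255, 191
The 2 values of 837 occupy positions 1–2 → each gets rank 1.
The 2 values of 340 occupy positions 6–7 → each gets rank 6.
Sample 1 values → pooled ranks: 191→10, 828→3, 625→4, 837→1, 579→5, 340→6
Rank sum = 10 + 3 + 4 + 1 + 5 + 6 = 29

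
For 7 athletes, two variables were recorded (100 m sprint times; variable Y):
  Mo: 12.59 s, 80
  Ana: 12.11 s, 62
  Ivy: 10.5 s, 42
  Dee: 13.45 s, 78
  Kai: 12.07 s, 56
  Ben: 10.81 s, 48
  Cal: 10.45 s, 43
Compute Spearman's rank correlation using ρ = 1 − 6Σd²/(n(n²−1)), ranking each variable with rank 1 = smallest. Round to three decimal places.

0.929

Ranks of variable 1: 6, 5, 2, 7, 4, 3, 1
Ranks of variable 2: 7, 5, 1, 6, 4, 3, 2
d = r₁ − r₂: -1, 0, 1, 1, 0, 0, -1
d²: 1, 0, 1, 1, 0, 0, 1; Σd² = 4
ρ = 1 − 6·4/(7·48) = 1 − 24/336 = 0.929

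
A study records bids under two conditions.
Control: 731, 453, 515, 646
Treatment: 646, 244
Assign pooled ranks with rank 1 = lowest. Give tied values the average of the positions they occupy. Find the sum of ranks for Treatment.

5.5

Sorted (ascending): 244, 453, 515, 646, 646, 731
The 2 values of 646 occupy positions 4–5 → average rank (4+5)/2 = 4.5.
Treatment values → pooled ranks: 646→4.5, 244→1
Rank sum = 4.5 + 1 = 5.5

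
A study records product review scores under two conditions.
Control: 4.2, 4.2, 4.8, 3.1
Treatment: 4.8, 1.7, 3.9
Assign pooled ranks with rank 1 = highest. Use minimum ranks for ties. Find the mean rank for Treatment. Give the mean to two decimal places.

Sorted (descending): 4.8, 4.8, 4.2, 4.2, 3.9, 3.1, 1.7
The 2 values of 4.8 occupy positions 1–2 → each gets rank 1.
The 2 values of 4.2 occupy positions 3–4 → each gets rank 3.
Treatment values → pooled ranks: 4.8→1, 1.7→7, 3.9→5
Mean rank = (1 + 7 + 5) / 3 = 4.33

4.33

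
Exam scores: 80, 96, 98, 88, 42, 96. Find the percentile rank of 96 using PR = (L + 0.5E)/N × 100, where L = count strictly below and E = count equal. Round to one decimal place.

66.7

N = 6.
Strictly below 96: 3. Equal to 96: 2.
PR = (3 + 0.5·2)/6 × 100 = 66.7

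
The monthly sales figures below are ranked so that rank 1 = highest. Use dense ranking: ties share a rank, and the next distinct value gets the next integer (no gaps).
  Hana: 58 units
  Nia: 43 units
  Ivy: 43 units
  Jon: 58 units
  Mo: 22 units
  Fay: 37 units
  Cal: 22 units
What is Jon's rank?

1

Sorted (descending): 58, 58, 43, 43, 37, 22, 22
The 2 values of 58 share dense rank 1.
The 2 values of 43 share dense rank 2.
The 2 values of 22 share dense rank 4.
Remaining distinct values take the next consecutive integers.
Jon has value 58 units → rank 1.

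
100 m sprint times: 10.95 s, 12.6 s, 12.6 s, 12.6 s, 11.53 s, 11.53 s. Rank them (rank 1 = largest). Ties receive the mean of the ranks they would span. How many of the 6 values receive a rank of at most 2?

Sorted (descending): 12.6, 12.6, 12.6, 11.53, 11.53, 10.95
The 3 values of 12.6 occupy positions 1–3 → average rank 2.
The 2 values of 11.53 occupy positions 4–5 → average rank (4+5)/2 = 4.5.
Ranks ≤ 2: {2, 2, 2} → 3 values.

3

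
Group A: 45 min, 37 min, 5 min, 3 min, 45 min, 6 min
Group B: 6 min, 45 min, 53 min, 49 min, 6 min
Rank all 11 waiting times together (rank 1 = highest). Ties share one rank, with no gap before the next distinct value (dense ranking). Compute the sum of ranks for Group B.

Sorted (descending): 53, 49, 45, 45, 45, 37, 6, 6, 6, 5, 3
The 3 values of 45 share dense rank 3.
The 3 values of 6 share dense rank 5.
Remaining distinct values take the next consecutive integers.
Group B values → pooled ranks: 6→5, 45→3, 53→1, 49→2, 6→5
Rank sum = 5 + 3 + 1 + 2 + 5 = 16

16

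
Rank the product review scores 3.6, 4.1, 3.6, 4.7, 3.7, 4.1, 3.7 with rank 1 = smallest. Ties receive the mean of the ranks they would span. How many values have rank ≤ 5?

Sorted (ascending): 3.6, 3.6, 3.7, 3.7, 4.1, 4.1, 4.7
The 2 values of 3.6 occupy positions 1–2 → average rank (1+2)/2 = 1.5.
The 2 values of 3.7 occupy positions 3–4 → average rank (3+4)/2 = 3.5.
The 2 values of 4.1 occupy positions 5–6 → average rank (5+6)/2 = 5.5.
Ranks ≤ 5: {1.5, 1.5, 3.5, 3.5} → 4 values.

4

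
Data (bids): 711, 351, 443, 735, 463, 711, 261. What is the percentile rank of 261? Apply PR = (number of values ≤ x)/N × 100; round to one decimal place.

14.3

N = 7.
Strictly below 261: 0. Equal to 261: 1.
PR = 1/7 × 100 = 14.3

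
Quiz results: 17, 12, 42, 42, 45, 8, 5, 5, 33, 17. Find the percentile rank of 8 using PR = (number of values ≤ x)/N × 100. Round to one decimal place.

30.0

N = 10.
Strictly below 8: 2. Equal to 8: 1.
PR = 3/10 × 100 = 30.0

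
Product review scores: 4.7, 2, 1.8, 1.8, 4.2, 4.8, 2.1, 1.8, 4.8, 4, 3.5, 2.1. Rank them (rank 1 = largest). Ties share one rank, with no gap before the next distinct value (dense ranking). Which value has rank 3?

4.2

Sorted (descending): 4.8, 4.8, 4.7, 4.2, 4, 3.5, 2.1, 2.1, 2, 1.8, 1.8, 1.8
The 2 values of 4.8 share dense rank 1.
The 2 values of 2.1 share dense rank 6.
The 3 values of 1.8 share dense rank 8.
Remaining distinct values take the next consecutive integers.
Rank 3 → value 4.2.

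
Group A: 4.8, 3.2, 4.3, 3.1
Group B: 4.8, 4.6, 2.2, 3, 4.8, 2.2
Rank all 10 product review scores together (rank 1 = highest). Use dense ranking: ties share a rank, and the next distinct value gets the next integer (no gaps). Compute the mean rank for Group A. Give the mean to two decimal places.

Sorted (descending): 4.8, 4.8, 4.8, 4.6, 4.3, 3.2, 3.1, 3, 2.2, 2.2
The 3 values of 4.8 share dense rank 1.
The 2 values of 2.2 share dense rank 7.
Remaining distinct values take the next consecutive integers.
Group A values → pooled ranks: 4.8→1, 3.2→4, 4.3→3, 3.1→5
Mean rank = (1 + 4 + 3 + 5) / 4 = 3.25

3.25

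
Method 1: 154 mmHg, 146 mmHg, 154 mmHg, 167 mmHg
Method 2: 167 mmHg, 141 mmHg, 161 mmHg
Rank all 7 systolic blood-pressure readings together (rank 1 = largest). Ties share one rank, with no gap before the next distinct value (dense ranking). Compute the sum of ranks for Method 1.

Sorted (descending): 167, 167, 161, 154, 154, 146, 141
The 2 values of 167 share dense rank 1.
The 2 values of 154 share dense rank 3.
Remaining distinct values take the next consecutive integers.
Method 1 values → pooled ranks: 154→3, 146→4, 154→3, 167→1
Rank sum = 3 + 4 + 3 + 1 = 11

11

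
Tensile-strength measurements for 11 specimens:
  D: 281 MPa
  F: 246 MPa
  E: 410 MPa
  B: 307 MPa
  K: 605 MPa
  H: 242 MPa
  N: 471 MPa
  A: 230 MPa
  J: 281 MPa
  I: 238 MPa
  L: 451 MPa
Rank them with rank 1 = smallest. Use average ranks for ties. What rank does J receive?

Sorted (ascending): 230, 238, 242, 246, 281, 281, 307, 410, 451, 471, 605
The 2 values of 281 occupy positions 5–6 → average rank (5+6)/2 = 5.5.
J has value 281 MPa → rank 5.5.

5.5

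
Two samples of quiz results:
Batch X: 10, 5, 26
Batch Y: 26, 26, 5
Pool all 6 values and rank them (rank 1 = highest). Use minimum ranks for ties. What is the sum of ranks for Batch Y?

7

Sorted (descending): 26, 26, 26, 10, 5, 5
The 3 values of 26 occupy positions 1–3 → each gets rank 1.
The 2 values of 5 occupy positions 5–6 → each gets rank 5.
Batch Y values → pooled ranks: 26→1, 26→1, 5→5
Rank sum = 1 + 1 + 5 = 7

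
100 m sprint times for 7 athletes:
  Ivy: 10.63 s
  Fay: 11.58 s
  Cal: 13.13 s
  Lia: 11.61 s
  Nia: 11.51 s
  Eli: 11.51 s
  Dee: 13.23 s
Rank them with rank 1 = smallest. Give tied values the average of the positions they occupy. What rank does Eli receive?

2.5

Sorted (ascending): 10.63, 11.51, 11.51, 11.58, 11.61, 13.13, 13.23
The 2 values of 11.51 occupy positions 2–3 → average rank (2+3)/2 = 2.5.
Eli has value 11.51 s → rank 2.5.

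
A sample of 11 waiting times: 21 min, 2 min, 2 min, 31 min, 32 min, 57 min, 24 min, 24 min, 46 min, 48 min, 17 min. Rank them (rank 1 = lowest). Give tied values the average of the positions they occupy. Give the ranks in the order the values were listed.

4, 1.5, 1.5, 7, 8, 11, 5.5, 5.5, 9, 10, 3

Sorted (ascending): 2, 2, 17, 21, 24, 24, 31, 32, 46, 48, 57
The 2 values of 2 occupy positions 1–2 → average rank (1+2)/2 = 1.5.
The 2 values of 24 occupy positions 5–6 → average rank (5+6)/2 = 5.5.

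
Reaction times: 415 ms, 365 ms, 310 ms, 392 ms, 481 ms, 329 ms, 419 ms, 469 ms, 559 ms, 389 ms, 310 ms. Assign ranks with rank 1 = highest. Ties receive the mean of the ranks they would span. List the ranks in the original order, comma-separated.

5, 8, 10.5, 6, 2, 9, 4, 3, 1, 7, 10.5

Sorted (descending): 559, 481, 469, 419, 415, 392, 389, 365, 329, 310, 310
The 2 values of 310 occupy positions 10–11 → average rank (10+11)/2 = 10.5.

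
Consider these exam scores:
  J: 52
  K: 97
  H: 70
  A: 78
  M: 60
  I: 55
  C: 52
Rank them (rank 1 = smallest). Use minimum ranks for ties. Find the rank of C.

1

Sorted (ascending): 52, 52, 55, 60, 70, 78, 97
The 2 values of 52 occupy positions 1–2 → each gets rank 1.
C has value 52 → rank 1.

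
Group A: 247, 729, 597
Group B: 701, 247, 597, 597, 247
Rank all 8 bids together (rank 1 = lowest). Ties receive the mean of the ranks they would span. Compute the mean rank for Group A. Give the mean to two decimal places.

5.00

Sorted (ascending): 247, 247, 247, 597, 597, 597, 701, 729
The 3 values of 247 occupy positions 1–3 → average rank 2.
The 3 values of 597 occupy positions 4–6 → average rank 5.
Group A values → pooled ranks: 247→2, 729→8, 597→5
Mean rank = (2 + 8 + 5) / 3 = 5.00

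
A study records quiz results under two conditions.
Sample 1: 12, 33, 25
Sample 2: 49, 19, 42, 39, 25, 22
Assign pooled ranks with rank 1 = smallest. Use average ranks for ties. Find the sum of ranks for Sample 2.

33.5

Sorted (ascending): 12, 19, 22, 25, 25, 33, 39, 42, 49
The 2 values of 25 occupy positions 4–5 → average rank (4+5)/2 = 4.5.
Sample 2 values → pooled ranks: 49→9, 19→2, 42→8, 39→7, 25→4.5, 22→3
Rank sum = 9 + 2 + 8 + 7 + 4.5 + 3 = 33.5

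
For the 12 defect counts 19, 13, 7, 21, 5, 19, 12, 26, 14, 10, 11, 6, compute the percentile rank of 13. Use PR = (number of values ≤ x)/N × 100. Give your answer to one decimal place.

N = 12.
Strictly below 13: 6. Equal to 13: 1.
PR = 7/12 × 100 = 58.3

58.3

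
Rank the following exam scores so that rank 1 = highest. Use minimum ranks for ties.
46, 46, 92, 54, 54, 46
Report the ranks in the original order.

Sorted (descending): 92, 54, 54, 46, 46, 46
The 2 values of 54 occupy positions 2–3 → each gets rank 2.
The 3 values of 46 occupy positions 4–6 → each gets rank 4.

4, 4, 1, 2, 2, 4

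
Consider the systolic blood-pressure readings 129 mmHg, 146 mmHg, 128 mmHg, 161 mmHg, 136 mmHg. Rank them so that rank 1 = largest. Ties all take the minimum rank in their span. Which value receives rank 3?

136

Sorted (descending): 161, 146, 136, 129, 128
No ties — each value takes its position as its rank.
Rank 3 → value 136.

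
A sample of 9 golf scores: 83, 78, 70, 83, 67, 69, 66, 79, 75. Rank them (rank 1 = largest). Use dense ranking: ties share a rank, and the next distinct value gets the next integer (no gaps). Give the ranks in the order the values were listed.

Sorted (descending): 83, 83, 79, 78, 75, 70, 69, 67, 66
The 2 values of 83 share dense rank 1.
Remaining distinct values take the next consecutive integers.

1, 3, 5, 1, 7, 6, 8, 2, 4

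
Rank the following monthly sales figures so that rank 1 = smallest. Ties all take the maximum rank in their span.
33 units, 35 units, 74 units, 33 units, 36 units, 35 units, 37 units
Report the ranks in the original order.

2, 4, 7, 2, 5, 4, 6

Sorted (ascending): 33, 33, 35, 35, 36, 37, 74
The 2 values of 33 occupy positions 1–2 → each gets rank 2.
The 2 values of 35 occupy positions 3–4 → each gets rank 4.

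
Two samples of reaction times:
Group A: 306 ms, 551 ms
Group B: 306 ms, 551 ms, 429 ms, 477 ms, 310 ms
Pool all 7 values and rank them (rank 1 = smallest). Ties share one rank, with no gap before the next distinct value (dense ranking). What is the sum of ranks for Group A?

Sorted (ascending): 306, 306, 310, 429, 477, 551, 551
The 2 values of 306 share dense rank 1.
The 2 values of 551 share dense rank 5.
Remaining distinct values take the next consecutive integers.
Group A values → pooled ranks: 306→1, 551→5
Rank sum = 1 + 5 = 6

6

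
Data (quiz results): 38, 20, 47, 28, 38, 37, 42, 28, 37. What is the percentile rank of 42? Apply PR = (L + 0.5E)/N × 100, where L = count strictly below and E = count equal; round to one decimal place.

83.3

N = 9.
Strictly below 42: 7. Equal to 42: 1.
PR = (7 + 0.5·1)/9 × 100 = 83.3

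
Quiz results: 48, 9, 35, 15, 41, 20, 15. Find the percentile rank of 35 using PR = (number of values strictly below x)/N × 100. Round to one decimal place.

57.1

N = 7.
Strictly below 35: 4. Equal to 35: 1.
PR = 4/7 × 100 = 57.1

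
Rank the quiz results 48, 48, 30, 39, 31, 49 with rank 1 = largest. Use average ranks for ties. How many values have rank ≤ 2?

1

Sorted (descending): 49, 48, 48, 39, 31, 30
The 2 values of 48 occupy positions 2–3 → average rank (2+3)/2 = 2.5.
Ranks ≤ 2: {1} → 1 value.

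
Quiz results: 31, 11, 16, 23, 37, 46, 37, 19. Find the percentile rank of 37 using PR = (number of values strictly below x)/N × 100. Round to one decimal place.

N = 8.
Strictly below 37: 5. Equal to 37: 2.
PR = 5/8 × 100 = 62.5

62.5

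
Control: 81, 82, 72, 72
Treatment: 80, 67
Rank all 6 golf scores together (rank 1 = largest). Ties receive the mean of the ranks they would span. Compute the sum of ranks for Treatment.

Sorted (descending): 82, 81, 80, 72, 72, 67
The 2 values of 72 occupy positions 4–5 → average rank (4+5)/2 = 4.5.
Treatment values → pooled ranks: 80→3, 67→6
Rank sum = 3 + 6 = 9

9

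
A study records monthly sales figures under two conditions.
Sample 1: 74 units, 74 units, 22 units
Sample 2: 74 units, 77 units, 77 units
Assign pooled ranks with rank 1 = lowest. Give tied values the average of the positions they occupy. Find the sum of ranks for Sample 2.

Sorted (ascending): 22, 74, 74, 74, 77, 77
The 3 values of 74 occupy positions 2–4 → average rank 3.
The 2 values of 77 occupy positions 5–6 → average rank (5+6)/2 = 5.5.
Sample 2 values → pooled ranks: 74→3, 77→5.5, 77→5.5
Rank sum = 3 + 5.5 + 5.5 = 14

14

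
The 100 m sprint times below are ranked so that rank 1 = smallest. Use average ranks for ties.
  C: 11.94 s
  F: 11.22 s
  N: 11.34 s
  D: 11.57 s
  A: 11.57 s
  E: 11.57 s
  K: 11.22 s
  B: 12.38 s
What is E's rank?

5

Sorted (ascending): 11.22, 11.22, 11.34, 11.57, 11.57, 11.57, 11.94, 12.38
The 2 values of 11.22 occupy positions 1–2 → average rank (1+2)/2 = 1.5.
The 3 values of 11.57 occupy positions 4–6 → average rank 5.
E has value 11.57 s → rank 5.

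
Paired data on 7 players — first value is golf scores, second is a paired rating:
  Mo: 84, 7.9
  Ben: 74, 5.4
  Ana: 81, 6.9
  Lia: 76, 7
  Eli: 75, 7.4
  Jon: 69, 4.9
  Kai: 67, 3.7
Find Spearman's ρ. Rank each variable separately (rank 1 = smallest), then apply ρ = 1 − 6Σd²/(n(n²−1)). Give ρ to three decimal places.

Ranks of variable 1: 7, 3, 6, 5, 4, 2, 1
Ranks of variable 2: 7, 3, 4, 5, 6, 2, 1
d = r₁ − r₂: 0, 0, 2, 0, -2, 0, 0
d²: 0, 0, 4, 0, 4, 0, 0; Σd² = 8
ρ = 1 − 6·8/(7·48) = 1 − 48/336 = 0.857

0.857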